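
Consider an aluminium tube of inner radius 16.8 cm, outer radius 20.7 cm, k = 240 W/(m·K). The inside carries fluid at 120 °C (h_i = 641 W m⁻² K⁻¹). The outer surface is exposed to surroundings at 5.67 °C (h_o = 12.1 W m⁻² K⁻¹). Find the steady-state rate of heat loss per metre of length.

Treat each layer as a resistance in series:
  R'_conv,in = 1/(2πr h) = 1/(2π·0.168·641) = 0.001478 m·K/W
  R'_aluminium = ln(0.207/0.168)/(2πk) = 0.2088/(2π·240) = 1.384×10^-4 m·K/W
  R'_conv,out = 1/(2πr h) = 1/(2π·0.207·12.1) = 0.06354 m·K/W
ΣR = 0.001478 + 1.384×10^-4 + 0.06354 = 0.06516 m·K/W
Q' = ΔT/ΣR = (120 °C − 5.67 °C)/0.06516 = 1750 W/m

Q' = 1750 W/m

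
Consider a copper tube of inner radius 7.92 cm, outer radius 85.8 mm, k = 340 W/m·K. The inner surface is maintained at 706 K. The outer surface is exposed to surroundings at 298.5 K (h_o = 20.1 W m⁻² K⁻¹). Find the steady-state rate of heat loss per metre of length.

Q' = 4.41 kW/m

Resistance network (inner→outer):
  R'_copper = ln(0.0858/0.0792)/(2πk) = 0.08004/(2π·340) = 3.747×10^-5 m·K/W
  R'_conv,out = 1/(2πr h) = 1/(2π·0.0858·20.1) = 0.09229 m·K/W
ΣR = 3.747×10^-5 + 0.09229 = 0.09233 m·K/W
Q' = ΔT/ΣR = (706 K − 298.5 K)/0.09233 = 4410 W/m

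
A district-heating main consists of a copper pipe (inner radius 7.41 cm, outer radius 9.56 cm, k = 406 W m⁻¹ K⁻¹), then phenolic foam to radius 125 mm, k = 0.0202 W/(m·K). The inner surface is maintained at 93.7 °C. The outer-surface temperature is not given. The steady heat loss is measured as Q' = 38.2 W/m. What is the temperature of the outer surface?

Sum the resistances:
  R'_copper = ln(0.0956/0.0741)/(2πk) = 0.2548/(2π·406) = 9.987×10^-5 m·K/W
  R'_phenolic foam = ln(0.125/0.0956)/(2πk) = 0.2681/(2π·0.0202) = 2.113 m·K/W
ΣR = 2.113 m·K/W
ΔT = Q'·ΣR = 38.2 × 2.113 = 80.72 K
Heat flows outward, so T_out = T_in − ΔT = 93.7 − 80.72 = 13.0 °C

T_out = 13.0 °C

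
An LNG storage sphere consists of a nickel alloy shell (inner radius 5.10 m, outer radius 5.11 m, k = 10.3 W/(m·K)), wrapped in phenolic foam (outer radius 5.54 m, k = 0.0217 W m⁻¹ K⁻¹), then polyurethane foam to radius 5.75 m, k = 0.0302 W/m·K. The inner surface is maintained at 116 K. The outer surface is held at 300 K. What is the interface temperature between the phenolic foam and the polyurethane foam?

T = 256.3 K

Series thermal resistances, inner to outer:
  R_nickel alloy = (1/5.10 − 1/5.11)/(4πk) = 3.837×10^-4/(4π·10.3) = 2.965×10^-6 K/W
  R_phenolic foam = (1/5.11 − 1/5.54)/(4πk) = 0.01519/(4π·0.0217) = 0.05570 K/W
  R_polyurethane foam = (1/5.54 − 1/5.75)/(4πk) = 0.006592/(4π·0.0302) = 0.01737 K/W
ΣR = 2.965×10^-6 + 0.05570 + 0.01737 = 0.07307 K/W
Q = ΔT/ΣR = (116 K − 300 K)/0.07307 = -2518 W
From the inner boundary to the phenolic foam/polyurethane foam interface, ΣR_partial = 0.05570 K/W.
T_interface = T_in − Q·ΣR_partial = 116 K − (-2518)(0.05570) = 256.3 K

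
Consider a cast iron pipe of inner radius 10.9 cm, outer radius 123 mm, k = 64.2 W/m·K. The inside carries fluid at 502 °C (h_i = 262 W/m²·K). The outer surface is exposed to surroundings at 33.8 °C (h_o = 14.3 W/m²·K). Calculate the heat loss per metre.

Treat each layer as a resistance in series:
  R'_conv,in = 1/(2πr h) = 1/(2π·0.109·262) = 0.005573 m·K/W
  R'_cast iron = ln(0.123/0.109)/(2πk) = 0.1208/(2π·64.2) = 2.996×10^-4 m·K/W
  R'_conv,out = 1/(2πr h) = 1/(2π·0.123·14.3) = 0.09049 m·K/W
ΣR = 0.005573 + 2.996×10^-4 + 0.09049 = 0.09636 m·K/W
Q' = ΔT/ΣR = (502 °C − 33.8 °C)/0.09636 = 4860 W/m

Q' = 4860 W/m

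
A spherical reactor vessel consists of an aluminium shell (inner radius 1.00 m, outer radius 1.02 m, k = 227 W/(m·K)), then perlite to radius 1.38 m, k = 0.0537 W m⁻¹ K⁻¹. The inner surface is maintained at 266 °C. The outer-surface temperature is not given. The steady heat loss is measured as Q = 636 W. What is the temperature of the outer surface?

Sum the resistances:
  R_aluminium = (1/1.00 − 1/1.02)/(4πk) = 0.01961/(4π·227) = 6.874×10^-6 K/W
  R_perlite = (1/1.02 − 1/1.38)/(4πk) = 0.2558/(4π·0.0537) = 0.3790 K/W
ΣR = 0.3790 K/W
ΔT = Q·ΣR = 636 × 0.3790 = 241.0 K
Heat flows outward, so T_out = T_in − ΔT = 266 − 241.0 = 25.0 °C

T_out = 25.0 °C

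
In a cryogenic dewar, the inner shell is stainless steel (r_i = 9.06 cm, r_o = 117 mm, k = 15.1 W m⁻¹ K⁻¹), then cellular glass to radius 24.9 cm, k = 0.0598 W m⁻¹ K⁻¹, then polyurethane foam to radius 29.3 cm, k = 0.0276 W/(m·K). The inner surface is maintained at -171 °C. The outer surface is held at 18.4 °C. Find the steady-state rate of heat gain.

Resistance network (inner→outer):
  R_stainless steel = (1/0.0906 − 1/0.117)/(4πk) = 2.491/(4π·15.1) = 0.01313 K/W
  R_cellular glass = (1/0.117 − 1/0.249)/(4πk) = 4.531/(4π·0.0598) = 6.029 K/W
  R_polyurethane foam = (1/0.249 − 1/0.293)/(4πk) = 0.6031/(4π·0.0276) = 1.739 K/W
ΣR = 0.01313 + 6.029 + 1.739 = 7.781 K/W
Q = ΔT/ΣR = (-171 °C − 18.4 °C)/7.781 = -24.3 W
(Negative Q ⇒ heat flows inward; heat gain = 24.3 W.)

Q = 24.3 W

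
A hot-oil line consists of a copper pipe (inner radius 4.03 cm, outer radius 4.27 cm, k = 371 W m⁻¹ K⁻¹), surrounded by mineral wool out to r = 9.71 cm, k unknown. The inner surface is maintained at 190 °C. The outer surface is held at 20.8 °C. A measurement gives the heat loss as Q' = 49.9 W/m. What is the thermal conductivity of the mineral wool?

k = 0.0386 W/m·K

ΣR = ΔT/Q' = |190 − 20.8|/49.9 = 3.391 m·K/W
Known resistances:
  R'_copper = ln(0.0427/0.0403)/(2πk) = 0.05785/(2π·371) = 2.482×10^-5 m·K/W
R_mineral wool = ΣR − ΣR_known = 3.391 − 2.482×10^-5 = 3.391 m·K/W
ln(r₂/r₁)/(2πk) = 3.391 ⇒ k = 0.8215/(2π·3.391) = 0.0386 W/m·K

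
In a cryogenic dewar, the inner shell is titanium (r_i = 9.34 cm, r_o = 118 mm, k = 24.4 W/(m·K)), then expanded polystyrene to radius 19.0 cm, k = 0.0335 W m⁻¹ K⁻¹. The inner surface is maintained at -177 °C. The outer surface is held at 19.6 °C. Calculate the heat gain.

Series thermal resistances, inner to outer:
  R_titanium = (1/0.0934 − 1/0.118)/(4πk) = 2.232/(4π·24.4) = 0.007280 K/W
  R_expanded polystyrene = (1/0.118 − 1/0.190)/(4πk) = 3.211/(4π·0.0335) = 7.629 K/W
ΣR = 0.007280 + 7.629 = 7.636 K/W
Q = ΔT/ΣR = (-177 °C − 19.6 °C)/7.636 = -25.7 W
(Negative Q ⇒ heat flows inward; heat gain = 25.7 W.)

Q = 25.7 W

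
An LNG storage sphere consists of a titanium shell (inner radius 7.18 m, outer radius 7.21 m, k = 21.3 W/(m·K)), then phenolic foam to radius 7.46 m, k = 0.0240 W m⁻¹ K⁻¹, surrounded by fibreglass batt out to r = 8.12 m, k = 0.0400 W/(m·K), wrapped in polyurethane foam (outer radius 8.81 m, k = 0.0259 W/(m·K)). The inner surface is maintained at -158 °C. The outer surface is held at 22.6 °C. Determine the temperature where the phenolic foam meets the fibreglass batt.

Treat each layer as a resistance in series:
  R_titanium = (1/7.18 − 1/7.21)/(4πk) = 5.795×10^-4/(4π·21.3) = 2.165×10^-6 K/W
  R_phenolic foam = (1/7.21 − 1/7.46)/(4πk) = 0.004648/(4π·0.0240) = 0.01541 K/W
  R_fibreglass batt = (1/7.46 − 1/8.12)/(4πk) = 0.01090/(4π·0.0400) = 0.02168 K/W
  R_polyurethane foam = (1/8.12 − 1/8.81)/(4πk) = 0.009645/(4π·0.0259) = 0.02964 K/W
ΣR = 2.165×10^-6 + 0.01541 + 0.02168 + 0.02964 = 0.06673 K/W
Q = ΔT/ΣR = (-158 °C − 22.6 °C)/0.06673 = -2706 W
From the inner boundary to the phenolic foam/fibreglass batt interface, ΣR_partial = 0.01541 K/W.
T_interface = T_in − Q·ΣR_partial = -158 °C − (-2706)(0.01541) = -116 °C

T = -116 °C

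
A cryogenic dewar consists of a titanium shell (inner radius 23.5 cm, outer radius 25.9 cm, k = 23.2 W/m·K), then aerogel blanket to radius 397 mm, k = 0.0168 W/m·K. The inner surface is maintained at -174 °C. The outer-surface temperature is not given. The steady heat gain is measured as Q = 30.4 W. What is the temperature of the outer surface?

Sum the resistances:
  R_titanium = (1/0.235 − 1/0.259)/(4πk) = 0.3943/(4π·23.2) = 0.001353 K/W
  R_aerogel blanket = (1/0.259 − 1/0.397)/(4πk) = 1.342/(4π·0.0168) = 6.357 K/W
ΣR = 6.359 K/W
ΔT = Q·ΣR = 30.4 × 6.359 = 193.3 K
Heat flows inward, so T_out = T_in + ΔT = -174 + 193.3 = 19.3 °C

T_out = 19.3 °C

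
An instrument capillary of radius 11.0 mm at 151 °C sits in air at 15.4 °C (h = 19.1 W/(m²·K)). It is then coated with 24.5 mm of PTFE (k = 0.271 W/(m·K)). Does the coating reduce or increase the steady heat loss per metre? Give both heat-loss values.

reduces: 179 → 147 W/m

Critical radius for a cylinder: r_cr = k/h = 0.0142 m = 1.42 cm.
Outer radius after coating: r₂ = 0.0110 + 0.0245 = 0.0355 m.
r₁ < r_cr < r₂: heat loss rises to a maximum at r_cr then falls. Whether the coating helps depends on whether Q(r₂) has dropped back below Q(r₁).
Bare: R = 1/(2πr₁h) = 0.7575 m·K/W; Q = 135.6/0.7575 = 179 W/m.
Coated: R = R_cond + R_conv = 0.9228 m·K/W; Q = 135.6/0.9228 = 147 W/m.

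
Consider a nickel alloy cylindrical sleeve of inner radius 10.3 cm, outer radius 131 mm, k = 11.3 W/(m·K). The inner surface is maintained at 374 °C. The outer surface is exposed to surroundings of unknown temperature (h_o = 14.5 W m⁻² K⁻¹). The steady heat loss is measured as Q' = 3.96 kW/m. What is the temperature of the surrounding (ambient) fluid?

Series resistances:
  R'_nickel alloy = ln(0.131/0.103)/(2πk) = 0.2405/(2π·11.3) = 0.003387 m·K/W
  R'_conv,out = 1/(2πr h) = 1/(2π·0.131·14.5) = 0.08379 m·K/W
ΣR = 0.08717 m·K/W
ΔT = Q'·ΣR = 3960 × 0.08717 = 345.2 K
Heat flows outward, so T_out = T_in − ΔT = 374 − 345.2 = 28.8 °C

T_out = 28.8 °C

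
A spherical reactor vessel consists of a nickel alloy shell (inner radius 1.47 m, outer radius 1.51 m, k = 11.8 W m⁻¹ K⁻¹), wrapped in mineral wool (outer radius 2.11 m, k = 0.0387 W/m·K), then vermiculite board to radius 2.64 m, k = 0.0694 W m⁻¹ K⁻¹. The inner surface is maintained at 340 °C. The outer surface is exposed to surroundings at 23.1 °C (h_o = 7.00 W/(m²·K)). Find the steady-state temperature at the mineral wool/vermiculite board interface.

Treat each layer as a resistance in series:
  R_nickel alloy = (1/1.47 − 1/1.51)/(4πk) = 0.01802/(4π·11.8) = 1.215×10^-4 K/W
  R_mineral wool = (1/1.51 − 1/2.11)/(4πk) = 0.1883/(4π·0.0387) = 0.3872 K/W
  R_vermiculite board = (1/2.11 − 1/2.64)/(4πk) = 0.09515/(4π·0.0694) = 0.1091 K/W
  R_conv,out = 1/(4πr²h) = 1/(4π·2.64²·7.00) = 0.001631 K/W
ΣR = 1.215×10^-4 + 0.3872 + 0.1091 + 0.001631 = 0.4981 K/W
Q = ΔT/ΣR = (340 °C − 23.1 °C)/0.4981 = 636.2 W
From the inner boundary to the mineral wool/vermiculite board interface, ΣR_partial = 0.3873 K/W.
T_interface = T_in − Q·ΣR_partial = 340 °C − (636.2)(0.3873) = 93.6 °C

T = 93.6 °C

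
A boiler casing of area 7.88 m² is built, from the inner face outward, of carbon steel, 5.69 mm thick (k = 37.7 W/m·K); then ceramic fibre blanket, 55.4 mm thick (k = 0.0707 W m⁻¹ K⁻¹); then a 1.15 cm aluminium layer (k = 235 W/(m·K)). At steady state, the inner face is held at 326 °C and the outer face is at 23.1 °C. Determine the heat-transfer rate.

Q = 3.05 kW

Treat each layer as a resistance in series:
  R_carbon steel = L/(kA) = 0.00569/(37.7·7.88) = 1.915×10^-5 K/W
  R_ceramic fibre blanket = L/(kA) = 0.0554/(0.0707·7.88) = 0.09944 K/W
  R_aluminium = L/(kA) = 0.0115/(235·7.88) = 6.210×10^-6 K/W
ΣR = 1.915×10^-5 + 0.09944 + 6.210×10^-6 = 0.09947 K/W
Q = ΔT/ΣR = (326 °C − 23.1 °C)/0.09947 = 3050 W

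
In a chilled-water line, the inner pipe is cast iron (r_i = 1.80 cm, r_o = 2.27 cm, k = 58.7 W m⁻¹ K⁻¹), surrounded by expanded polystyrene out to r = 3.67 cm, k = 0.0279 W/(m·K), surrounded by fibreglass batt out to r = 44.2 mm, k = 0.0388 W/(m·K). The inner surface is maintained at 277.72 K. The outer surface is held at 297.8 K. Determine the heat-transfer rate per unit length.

Q' = 5.73 W/m

Treat each layer as a resistance in series:
  R'_cast iron = ln(0.0227/0.0180)/(2πk) = 0.2320/(2π·58.7) = 6.290×10^-4 m·K/W
  R'_expanded polystyrene = ln(0.0367/0.0227)/(2πk) = 0.4804/(2π·0.0279) = 2.740 m·K/W
  R'_fibreglass batt = ln(0.0442/0.0367)/(2πk) = 0.1859/(2π·0.0388) = 0.7627 m·K/W
ΣR = 6.290×10^-4 + 2.740 + 0.7627 = 3.503 m·K/W
Q' = ΔT/ΣR = (277.72 K − 297.8 K)/3.503 = -5.73 W/m
(Negative Q' ⇒ heat flows inward; heat gain = 5.73 W/m.)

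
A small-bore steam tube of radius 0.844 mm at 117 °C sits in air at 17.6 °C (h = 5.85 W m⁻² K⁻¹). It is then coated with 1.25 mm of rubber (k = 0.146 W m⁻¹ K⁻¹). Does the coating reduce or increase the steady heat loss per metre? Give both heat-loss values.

Critical radius for a cylinder: r_cr = k/h = 0.0250 m = 2.50 cm.
Outer radius after coating: r₂ = 8.44×10^-4 + 0.00125 = 0.002094 m.
Since r₁ < r_cr and r₂ ≤ r_cr, the coating moves toward the maximum at r_cr — heat loss rises.
Bare: R = 1/(2πr₁h) = 32.23 m·K/W; Q = 99.4/32.23 = 3.08 W/m.
Coated: R = R_cond + R_conv = 13.98 m·K/W; Q = 99.4/13.98 = 7.11 W/m.

increases: 3.08 → 7.11 W/m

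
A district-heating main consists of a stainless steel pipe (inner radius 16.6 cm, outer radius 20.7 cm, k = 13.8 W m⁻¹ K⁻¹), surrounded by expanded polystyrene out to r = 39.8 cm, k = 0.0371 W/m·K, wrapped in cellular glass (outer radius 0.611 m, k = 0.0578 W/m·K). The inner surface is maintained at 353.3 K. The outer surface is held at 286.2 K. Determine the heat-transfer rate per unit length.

Treat each layer as a resistance in series:
  R'_stainless steel = ln(0.207/0.166)/(2πk) = 0.2207/(2π·13.8) = 0.002546 m·K/W
  R'_expanded polystyrene = ln(0.398/0.207)/(2πk) = 0.6537/(2π·0.0371) = 2.804 m·K/W
  R'_cellular glass = ln(0.611/0.398)/(2πk) = 0.4286/(2π·0.0578) = 1.180 m·K/W
ΣR = 0.002546 + 2.804 + 1.180 = 3.987 m·K/W
Q' = ΔT/ΣR = (353.3 K − 286.2 K)/3.987 = 16.8 W/m

Q' = 16.8 W/m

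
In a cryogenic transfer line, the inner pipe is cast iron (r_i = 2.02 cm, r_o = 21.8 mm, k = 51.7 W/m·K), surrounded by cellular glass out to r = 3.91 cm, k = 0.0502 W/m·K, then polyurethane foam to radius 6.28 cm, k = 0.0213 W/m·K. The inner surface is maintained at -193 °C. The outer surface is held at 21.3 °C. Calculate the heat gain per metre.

Q' = 39.7 W/m

Resistance network (inner→outer):
  R'_cast iron = ln(0.0218/0.0202)/(2πk) = 0.07623/(2π·51.7) = 2.347×10^-4 m·K/W
  R'_cellular glass = ln(0.0391/0.0218)/(2πk) = 0.5842/(2π·0.0502) = 1.852 m·K/W
  R'_polyurethane foam = ln(0.0628/0.0391)/(2πk) = 0.4738/(2π·0.0213) = 3.541 m·K/W
ΣR = 2.347×10^-4 + 1.852 + 3.541 = 5.393 m·K/W
Q' = ΔT/ΣR = (-193 °C − 21.3 °C)/5.393 = -39.7 W/m
(Negative Q' ⇒ heat flows inward; heat gain = 39.7 W/m.)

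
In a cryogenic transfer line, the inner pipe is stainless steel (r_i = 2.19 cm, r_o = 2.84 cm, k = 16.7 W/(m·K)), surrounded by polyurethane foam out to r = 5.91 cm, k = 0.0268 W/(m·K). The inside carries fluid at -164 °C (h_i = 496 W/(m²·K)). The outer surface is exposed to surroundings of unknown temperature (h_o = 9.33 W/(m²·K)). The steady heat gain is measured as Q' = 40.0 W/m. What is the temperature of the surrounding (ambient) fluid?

T_out = 22.3 °C

Series resistances:
  R'_conv,in = 1/(2πr h) = 1/(2π·0.0219·496) = 0.01465 m·K/W
  R'_stainless steel = ln(0.0284/0.0219)/(2πk) = 0.2599/(2π·16.7) = 0.002477 m·K/W
  R'_polyurethane foam = ln(0.0591/0.0284)/(2πk) = 0.7328/(2π·0.0268) = 4.352 m·K/W
  R'_conv,out = 1/(2πr h) = 1/(2π·0.0591·9.33) = 0.2886 m·K/W
ΣR = 4.658 m·K/W
ΔT = Q'·ΣR = 40.0 × 4.658 = 186.3 K
Heat flows inward, so T_out = T_in + ΔT = -164 + 186.3 = 22.3 °C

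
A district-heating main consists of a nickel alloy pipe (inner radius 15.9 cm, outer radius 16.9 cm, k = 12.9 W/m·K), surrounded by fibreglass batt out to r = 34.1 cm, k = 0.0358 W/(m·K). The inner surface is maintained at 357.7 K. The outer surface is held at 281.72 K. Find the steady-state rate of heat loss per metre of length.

Resistance network (inner→outer):
  R'_nickel alloy = ln(0.169/0.159)/(2πk) = 0.06099/(2π·12.9) = 7.525×10^-4 m·K/W
  R'_fibreglass batt = ln(0.341/0.169)/(2πk) = 0.7020/(2π·0.0358) = 3.121 m·K/W
ΣR = 7.525×10^-4 + 3.121 = 3.122 m·K/W
Q' = ΔT/ΣR = (357.7 K − 281.72 K)/3.122 = 24.3 W/m

Q' = 24.3 W/m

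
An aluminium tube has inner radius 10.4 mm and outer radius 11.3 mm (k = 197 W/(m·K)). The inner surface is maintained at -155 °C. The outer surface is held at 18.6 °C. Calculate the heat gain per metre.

Q' = 2πk·ΔT/ln(r₂/r₁) = 2π × 197 × 173.6 / ln(0.0113/0.0104) = 2.59×10^6 W/m

Q' = 2.59×10^6 W/m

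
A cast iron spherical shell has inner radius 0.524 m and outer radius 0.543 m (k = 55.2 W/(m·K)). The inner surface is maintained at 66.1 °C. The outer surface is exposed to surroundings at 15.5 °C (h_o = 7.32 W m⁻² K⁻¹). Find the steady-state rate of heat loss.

Treat each layer as a resistance in series:
  R_cast iron = (1/0.524 − 1/0.543)/(4πk) = 0.06678/(4π·55.2) = 9.627×10^-5 K/W
  R_conv,out = 1/(4πr²h) = 1/(4π·0.543²·7.32) = 0.03687 K/W
ΣR = 9.627×10^-5 + 0.03687 = 0.03697 K/W
Q = ΔT/ΣR = (66.1 °C − 15.5 °C)/0.03697 = 1370 W

Q = 1370 W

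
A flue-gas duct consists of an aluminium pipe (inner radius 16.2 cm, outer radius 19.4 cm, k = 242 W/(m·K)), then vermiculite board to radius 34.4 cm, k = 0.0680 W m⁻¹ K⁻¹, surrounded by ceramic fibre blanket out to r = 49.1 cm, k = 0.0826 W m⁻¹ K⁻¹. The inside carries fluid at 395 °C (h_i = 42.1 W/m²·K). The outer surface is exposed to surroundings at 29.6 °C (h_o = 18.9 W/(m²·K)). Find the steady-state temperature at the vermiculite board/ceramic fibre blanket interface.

T = 154 °C

Series thermal resistances, inner to outer:
  R'_conv,in = 1/(2πr h) = 1/(2π·0.162·42.1) = 0.02334 m·K/W
  R'_aluminium = ln(0.194/0.162)/(2πk) = 0.1803/(2π·242) = 1.186×10^-4 m·K/W
  R'_vermiculite board = ln(0.344/0.194)/(2πk) = 0.5728/(2π·0.0680) = 1.341 m·K/W
  R'_ceramic fibre blanket = ln(0.491/0.344)/(2πk) = 0.3558/(2π·0.0826) = 0.6856 m·K/W
  R'_conv,out = 1/(2πr h) = 1/(2π·0.491·18.9) = 0.01715 m·K/W
ΣR = 0.02334 + 1.186×10^-4 + 1.341 + 0.6856 + 0.01715 = 2.067 m·K/W
Q' = ΔT/ΣR = (395 °C − 29.6 °C)/2.067 = 176.8 W/m
From the inner boundary to the vermiculite board/ceramic fibre blanket interface, ΣR_partial = 1.364 m·K/W.
T_interface = T_in − Q'·ΣR_partial = 395 °C − (176.8)(1.364) = 154 °C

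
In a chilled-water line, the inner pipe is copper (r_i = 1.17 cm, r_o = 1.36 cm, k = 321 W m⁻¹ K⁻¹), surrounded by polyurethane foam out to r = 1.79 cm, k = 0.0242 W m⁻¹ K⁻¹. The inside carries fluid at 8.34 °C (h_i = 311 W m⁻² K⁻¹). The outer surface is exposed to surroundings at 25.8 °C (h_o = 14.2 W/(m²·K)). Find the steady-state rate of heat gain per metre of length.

Treat each layer as a resistance in series:
  R'_conv,in = 1/(2πr h) = 1/(2π·0.0117·311) = 0.04374 m·K/W
  R'_copper = ln(0.0136/0.0117)/(2πk) = 0.1505/(2π·321) = 7.461×10^-5 m·K/W
  R'_polyurethane foam = ln(0.0179/0.0136)/(2πk) = 0.2747/(2π·0.0242) = 1.807 m·K/W
  R'_conv,out = 1/(2πr h) = 1/(2π·0.0179·14.2) = 0.6262 m·K/W
ΣR = 0.04374 + 7.461×10^-5 + 1.807 + 0.6262 = 2.477 m·K/W
Q' = ΔT/ΣR = (8.34 °C − 25.8 °C)/2.477 = -7.05 W/m
(Negative Q' ⇒ heat flows inward; heat gain = 7.05 W/m.)

Q' = 7.05 W/m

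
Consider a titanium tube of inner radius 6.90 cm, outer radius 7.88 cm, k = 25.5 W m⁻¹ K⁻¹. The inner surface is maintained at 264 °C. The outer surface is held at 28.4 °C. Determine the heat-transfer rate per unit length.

Q' = 2.84×10^5 W/m

Q' = 2πk·ΔT/ln(r₂/r₁) = 2π × 25.5 × 235.6 / ln(0.0788/0.0690) = 2.84×10^5 W/m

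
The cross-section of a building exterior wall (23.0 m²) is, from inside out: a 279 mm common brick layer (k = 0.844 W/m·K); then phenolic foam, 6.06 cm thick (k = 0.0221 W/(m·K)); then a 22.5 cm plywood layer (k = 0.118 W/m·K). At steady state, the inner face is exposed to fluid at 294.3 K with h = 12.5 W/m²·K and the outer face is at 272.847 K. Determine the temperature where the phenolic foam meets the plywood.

Resistance network (inner→outer):
  R_conv,in = 1/(hA) = 1/(12.5·23.0) = 0.003478 K/W
  R_common brick = L/(kA) = 0.279/(0.844·23.0) = 0.01437 K/W
  R_phenolic foam = L/(kA) = 0.0606/(0.0221·23.0) = 0.1192 K/W
  R_plywood = L/(kA) = 0.225/(0.118·23.0) = 0.08290 K/W
ΣR = 0.003478 + 0.01437 + 0.1192 + 0.08290 = 0.2199 K/W
Q = ΔT/ΣR = (294.3 K − 272.847 K)/0.2199 = 97.56 W
From the inner boundary to the phenolic foam/plywood interface, ΣR_partial = 0.1370 K/W.
T_interface = T_in − Q·ΣR_partial = 294.3 K − (97.56)(0.1370) = 280.93 K

T = 280.93 K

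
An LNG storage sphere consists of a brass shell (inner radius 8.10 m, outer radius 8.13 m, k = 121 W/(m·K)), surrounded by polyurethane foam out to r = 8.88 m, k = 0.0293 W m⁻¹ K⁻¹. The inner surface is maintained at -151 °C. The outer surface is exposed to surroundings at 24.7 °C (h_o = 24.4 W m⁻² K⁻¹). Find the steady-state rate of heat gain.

Q = 6220 W

Treat each layer as a resistance in series:
  R_brass = (1/8.10 − 1/8.13)/(4πk) = 4.556×10^-4/(4π·121) = 2.996×10^-7 K/W
  R_polyurethane foam = (1/8.13 − 1/8.88)/(4πk) = 0.01039/(4π·0.0293) = 0.02822 K/W
  R_conv,out = 1/(4πr²h) = 1/(4π·8.88²·24.4) = 4.136×10^-5 K/W
ΣR = 2.996×10^-7 + 0.02822 + 4.136×10^-5 = 0.02826 K/W
Q = ΔT/ΣR = (-151 °C − 24.7 °C)/0.02826 = -6220 W
(Negative Q ⇒ heat flows inward; heat gain = 6220 W.)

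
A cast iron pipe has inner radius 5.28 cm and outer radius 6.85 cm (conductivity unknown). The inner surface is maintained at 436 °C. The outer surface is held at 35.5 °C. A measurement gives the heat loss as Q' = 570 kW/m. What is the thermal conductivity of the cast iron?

k = 59.0 W/m·K

ΣR = ΔT/Q' = |436 − 35.5|/5.70×10^5 = 7.026×10^-4 m·K/W
ln(r₂/r₁)/(2πk) = 7.026×10^-4 ⇒ k = 0.2603/(2π·7.026×10^-4) = 59.0 W/m·K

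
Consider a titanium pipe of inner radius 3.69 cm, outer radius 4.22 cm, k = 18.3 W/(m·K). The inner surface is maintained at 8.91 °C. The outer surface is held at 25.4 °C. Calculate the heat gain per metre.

Q' = 14.1 kW/m

Q' = 2πk·ΔT/ln(r₂/r₁) = 2π × 18.3 × 16.49 / ln(0.0422/0.0369) = 14100 W/m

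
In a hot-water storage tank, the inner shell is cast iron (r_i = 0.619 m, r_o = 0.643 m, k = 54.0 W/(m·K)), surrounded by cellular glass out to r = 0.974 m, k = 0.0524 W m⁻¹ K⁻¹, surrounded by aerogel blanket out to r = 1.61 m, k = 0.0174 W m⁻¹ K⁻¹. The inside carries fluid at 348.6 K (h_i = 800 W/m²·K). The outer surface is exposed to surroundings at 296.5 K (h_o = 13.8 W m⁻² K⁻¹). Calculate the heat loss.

Q = 19.6 W

Series thermal resistances, inner to outer:
  R_conv,in = 1/(4πr²h) = 1/(4π·0.619²·800) = 2.596×10^-4 K/W
  R_cast iron = (1/0.619 − 1/0.643)/(4πk) = 0.06030/(4π·54.0) = 8.886×10^-5 K/W
  R_cellular glass = (1/0.643 − 1/0.974)/(4πk) = 0.5285/(4π·0.0524) = 0.8026 K/W
  R_aerogel blanket = (1/0.974 − 1/1.61)/(4πk) = 0.4056/(4π·0.0174) = 1.855 K/W
  R_conv,out = 1/(4πr²h) = 1/(4π·1.61²·13.8) = 0.002225 K/W
ΣR = 2.596×10^-4 + 8.886×10^-5 + 0.8026 + 1.855 + 0.002225 = 2.660 K/W
Q = ΔT/ΣR = (348.6 K − 296.5 K)/2.660 = 19.6 W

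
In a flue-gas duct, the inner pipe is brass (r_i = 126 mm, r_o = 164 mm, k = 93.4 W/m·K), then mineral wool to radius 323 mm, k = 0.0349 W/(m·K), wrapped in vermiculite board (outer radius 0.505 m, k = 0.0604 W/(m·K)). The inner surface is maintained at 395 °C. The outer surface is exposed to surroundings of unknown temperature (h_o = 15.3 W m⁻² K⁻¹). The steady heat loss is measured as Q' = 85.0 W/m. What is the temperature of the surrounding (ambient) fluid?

T_out = 30.4 °C

Series resistances:
  R'_brass = ln(0.164/0.126)/(2πk) = 0.2636/(2π·93.4) = 4.492×10^-4 m·K/W
  R'_mineral wool = ln(0.323/0.164)/(2πk) = 0.6778/(2π·0.0349) = 3.091 m·K/W
  R'_vermiculite board = ln(0.505/0.323)/(2πk) = 0.4469/(2π·0.0604) = 1.178 m·K/W
  R'_conv,out = 1/(2πr h) = 1/(2π·0.505·15.3) = 0.02060 m·K/W
ΣR = 4.290 m·K/W
ΔT = Q'·ΣR = 85.0 × 4.290 = 364.6 K
Heat flows outward, so T_out = T_in − ΔT = 395 − 364.6 = 30.4 °C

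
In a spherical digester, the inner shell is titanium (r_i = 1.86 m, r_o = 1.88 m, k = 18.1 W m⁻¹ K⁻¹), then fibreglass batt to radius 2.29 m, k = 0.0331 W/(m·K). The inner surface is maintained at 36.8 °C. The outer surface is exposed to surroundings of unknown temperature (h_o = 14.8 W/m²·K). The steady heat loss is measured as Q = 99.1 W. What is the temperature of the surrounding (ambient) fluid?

Sum the resistances:
  R_titanium = (1/1.86 − 1/1.88)/(4πk) = 0.005720/(4π·18.1) = 2.515×10^-5 K/W
  R_fibreglass batt = (1/1.88 − 1/2.29)/(4πk) = 0.09523/(4π·0.0331) = 0.2290 K/W
  R_conv,out = 1/(4πr²h) = 1/(4π·2.29²·14.8) = 0.001025 K/W
ΣR = 0.2300 K/W
ΔT = Q·ΣR = 99.1 × 0.2300 = 22.79 K
Heat flows outward, so T_out = T_in − ΔT = 36.8 − 22.79 = 14.0 °C

T_out = 14.0 °C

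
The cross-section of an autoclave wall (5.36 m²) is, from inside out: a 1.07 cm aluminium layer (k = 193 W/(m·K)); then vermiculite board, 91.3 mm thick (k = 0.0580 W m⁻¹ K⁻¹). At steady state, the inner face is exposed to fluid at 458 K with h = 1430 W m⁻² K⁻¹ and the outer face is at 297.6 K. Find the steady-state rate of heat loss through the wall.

Q = 546 W

Series thermal resistances, inner to outer:
  R_conv,in = 1/(hA) = 1/(1430·5.36) = 1.305×10^-4 K/W
  R_aluminium = L/(kA) = 0.0107/(193·5.36) = 1.034×10^-5 K/W
  R_vermiculite board = L/(kA) = 0.0913/(0.0580·5.36) = 0.2937 K/W
ΣR = 1.305×10^-4 + 1.034×10^-5 + 0.2937 = 0.2938 K/W
Q = ΔT/ΣR = (458 K − 297.6 K)/0.2938 = 546 W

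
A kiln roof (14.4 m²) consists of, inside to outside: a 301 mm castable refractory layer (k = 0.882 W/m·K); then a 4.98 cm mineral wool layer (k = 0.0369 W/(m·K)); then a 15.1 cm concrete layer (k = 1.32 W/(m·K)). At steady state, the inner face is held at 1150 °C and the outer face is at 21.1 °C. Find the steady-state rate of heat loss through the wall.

Series thermal resistances, inner to outer:
  R_castable refractory = L/(kA) = 0.301/(0.882·14.4) = 0.02370 K/W
  R_mineral wool = L/(kA) = 0.0498/(0.0369·14.4) = 0.09372 K/W
  R_concrete = L/(kA) = 0.151/(1.32·14.4) = 0.007944 K/W
ΣR = 0.02370 + 0.09372 + 0.007944 = 0.1254 K/W
Q = ΔT/ΣR = (1150 °C − 21.1 °C)/0.1254 = 9000 W

Q = 9000 W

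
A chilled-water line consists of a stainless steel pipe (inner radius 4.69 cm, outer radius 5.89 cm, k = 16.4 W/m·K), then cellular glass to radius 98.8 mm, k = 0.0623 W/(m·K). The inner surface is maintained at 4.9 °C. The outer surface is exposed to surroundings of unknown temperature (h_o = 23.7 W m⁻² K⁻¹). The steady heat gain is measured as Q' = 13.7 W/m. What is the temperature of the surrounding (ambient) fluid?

Series resistances:
  R'_stainless steel = ln(0.0589/0.0469)/(2πk) = 0.2278/(2π·16.4) = 0.002211 m·K/W
  R'_cellular glass = ln(0.0988/0.0589)/(2πk) = 0.5173/(2π·0.0623) = 1.321 m·K/W
  R'_conv,out = 1/(2πr h) = 1/(2π·0.0988·23.7) = 0.06797 m·K/W
ΣR = 1.392 m·K/W
ΔT = Q'·ΣR = 13.7 × 1.392 = 19.07 K
Heat flows inward, so T_out = T_in + ΔT = 4.9 + 19.07 = 24.0 °C

T_out = 24.0 °C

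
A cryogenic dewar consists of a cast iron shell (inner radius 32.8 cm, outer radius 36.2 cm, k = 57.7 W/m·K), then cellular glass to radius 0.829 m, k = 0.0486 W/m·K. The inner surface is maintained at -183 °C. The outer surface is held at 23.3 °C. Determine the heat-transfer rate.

Resistance network (inner→outer):
  R_cast iron = (1/0.328 − 1/0.362)/(4πk) = 0.2863/(4π·57.7) = 3.949×10^-4 K/W
  R_cellular glass = (1/0.362 − 1/0.829)/(4πk) = 1.556/(4π·0.0486) = 2.548 K/W
ΣR = 3.949×10^-4 + 2.548 = 2.548 K/W
Q = ΔT/ΣR = (-183 °C − 23.3 °C)/2.548 = -81.0 W
(Negative Q ⇒ heat flows inward; heat gain = 81.0 W.)

Q = 81.0 W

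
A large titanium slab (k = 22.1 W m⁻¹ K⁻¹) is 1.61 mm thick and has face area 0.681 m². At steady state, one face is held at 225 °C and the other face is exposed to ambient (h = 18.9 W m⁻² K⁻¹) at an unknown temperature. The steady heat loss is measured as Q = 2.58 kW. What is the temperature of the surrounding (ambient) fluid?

T_out = 24.3 °C

Series resistances:
  R_titanium = L/(kA) = 0.00161/(22.1·0.681) = 1.070×10^-4 K/W
  R_conv,out = 1/(hA) = 1/(18.9·0.681) = 0.07769 K/W
ΣR = 0.07780 K/W
ΔT = Q·ΣR = 2580 × 0.07780 = 200.7 K
Heat flows outward, so T_out = T_in − ΔT = 225 − 200.7 = 24.3 °C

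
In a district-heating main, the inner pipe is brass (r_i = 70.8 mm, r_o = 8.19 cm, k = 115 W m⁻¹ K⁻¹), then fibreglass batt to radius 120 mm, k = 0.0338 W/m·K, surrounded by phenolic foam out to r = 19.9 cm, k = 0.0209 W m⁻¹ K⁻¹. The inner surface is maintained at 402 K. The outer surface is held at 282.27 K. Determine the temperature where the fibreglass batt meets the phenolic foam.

Resistance network (inner→outer):
  R'_brass = ln(0.0819/0.0708)/(2πk) = 0.1456/(2π·115) = 2.016×10^-4 m·K/W
  R'_fibreglass batt = ln(0.120/0.0819)/(2πk) = 0.3820/(2π·0.0338) = 1.799 m·K/W
  R'_phenolic foam = ln(0.199/0.120)/(2πk) = 0.5058/(2π·0.0209) = 3.852 m·K/W
ΣR = 2.016×10^-4 + 1.799 + 3.852 = 5.651 m·K/W
Q' = ΔT/ΣR = (402 K − 282.27 K)/5.651 = 21.19 W/m
From the inner boundary to the fibreglass batt/phenolic foam interface, ΣR_partial = 1.799 m·K/W.
T_interface = T_in − Q'·ΣR_partial = 402 K − (21.19)(1.799) = 363.9 K

T = 363.9 K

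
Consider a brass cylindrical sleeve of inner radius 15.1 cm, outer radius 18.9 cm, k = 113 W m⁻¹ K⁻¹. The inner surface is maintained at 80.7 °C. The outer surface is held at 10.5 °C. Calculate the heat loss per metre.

Q' = 2.22×10^5 W/m

Q' = 2πk·ΔT/ln(r₂/r₁) = 2π × 113 × 70.2 / ln(0.189/0.151) = 2.22×10^5 W/m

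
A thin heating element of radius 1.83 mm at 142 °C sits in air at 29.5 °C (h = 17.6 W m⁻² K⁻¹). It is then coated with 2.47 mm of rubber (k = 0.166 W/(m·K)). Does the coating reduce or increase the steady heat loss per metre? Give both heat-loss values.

increases: 22.8 → 38.5 W/m

Critical radius for a cylinder: r_cr = k/h = 0.00943 m = 0.943 cm.
Outer radius after coating: r₂ = 0.00183 + 0.00247 = 0.00430 m.
Since r₁ < r_cr and r₂ ≤ r_cr, the coating moves toward the maximum at r_cr — heat loss rises.
Bare: R = 1/(2πr₁h) = 4.941 m·K/W; Q = 112.5/4.941 = 22.8 W/m.
Coated: R = R_cond + R_conv = 2.922 m·K/W; Q = 112.5/2.922 = 38.5 W/m.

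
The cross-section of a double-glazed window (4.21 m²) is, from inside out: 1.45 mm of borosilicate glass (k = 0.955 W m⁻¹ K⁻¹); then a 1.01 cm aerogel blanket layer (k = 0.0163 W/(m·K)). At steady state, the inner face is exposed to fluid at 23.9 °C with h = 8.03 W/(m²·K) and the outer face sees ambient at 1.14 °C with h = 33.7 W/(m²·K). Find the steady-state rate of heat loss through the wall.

Series thermal resistances, inner to outer:
  R_conv,in = 1/(hA) = 1/(8.03·4.21) = 0.02958 K/W
  R_borosilicate glass = L/(kA) = 0.00145/(0.955·4.21) = 3.606×10^-4 K/W
  R_aerogel blanket = L/(kA) = 0.0101/(0.0163·4.21) = 0.1472 K/W
  R_conv,out = 1/(hA) = 1/(33.7·4.21) = 0.007048 K/W
ΣR = 0.02958 + 3.606×10^-4 + 0.1472 + 0.007048 = 0.1842 K/W
Q = ΔT/ΣR = (23.9 °C − 1.14 °C)/0.1842 = 124 W

Q = 124 W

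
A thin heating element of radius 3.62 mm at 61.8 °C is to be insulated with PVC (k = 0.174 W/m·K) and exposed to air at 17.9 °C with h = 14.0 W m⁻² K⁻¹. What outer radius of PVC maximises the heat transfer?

For a cylinder, r_cr = k_ins/h = 0.174/14.0 = 0.0124 m = 1.24 cm

r_cr = 1.24 cm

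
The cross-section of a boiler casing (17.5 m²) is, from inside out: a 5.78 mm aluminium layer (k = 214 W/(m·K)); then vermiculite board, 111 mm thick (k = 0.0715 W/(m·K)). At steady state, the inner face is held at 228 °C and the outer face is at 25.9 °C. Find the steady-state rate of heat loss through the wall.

Q = 2.28 kW

Resistance network (inner→outer):
  R_aluminium = L/(kA) = 0.00578/(214·17.5) = 1.543×10^-6 K/W
  R_vermiculite board = L/(kA) = 0.111/(0.0715·17.5) = 0.08871 K/W
ΣR = 1.543×10^-6 + 0.08871 = 0.08871 K/W
Q = ΔT/ΣR = (228 °C − 25.9 °C)/0.08871 = 2280 W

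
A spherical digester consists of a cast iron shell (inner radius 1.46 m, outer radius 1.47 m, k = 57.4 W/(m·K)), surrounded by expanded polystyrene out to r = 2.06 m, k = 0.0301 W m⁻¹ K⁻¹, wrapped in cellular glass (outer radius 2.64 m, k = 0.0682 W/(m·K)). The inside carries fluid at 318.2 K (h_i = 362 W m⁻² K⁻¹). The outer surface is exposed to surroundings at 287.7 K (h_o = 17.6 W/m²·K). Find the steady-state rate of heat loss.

Q = 47.6 W

Series thermal resistances, inner to outer:
  R_conv,in = 1/(4πr²h) = 1/(4π·1.46²·362) = 1.031×10^-4 K/W
  R_cast iron = (1/1.46 − 1/1.47)/(4πk) = 0.004659/(4π·57.4) = 6.460×10^-6 K/W
  R_expanded polystyrene = (1/1.47 − 1/2.06)/(4πk) = 0.1948/(4π·0.0301) = 0.5151 K/W
  R_cellular glass = (1/2.06 − 1/2.64)/(4πk) = 0.1066/(4π·0.0682) = 0.1244 K/W
  R_conv,out = 1/(4πr²h) = 1/(4π·2.64²·17.6) = 6.487×10^-4 K/W
ΣR = 1.031×10^-4 + 6.460×10^-6 + 0.5151 + 0.1244 + 6.487×10^-4 = 0.6403 K/W
Q = ΔT/ΣR = (318.2 K − 287.7 K)/0.6403 = 47.6 W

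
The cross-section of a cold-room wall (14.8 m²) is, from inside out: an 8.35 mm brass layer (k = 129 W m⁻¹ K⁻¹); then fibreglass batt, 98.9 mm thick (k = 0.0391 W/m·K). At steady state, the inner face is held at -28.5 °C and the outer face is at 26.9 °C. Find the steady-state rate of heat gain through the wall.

Q = 324 W

Resistance network (inner→outer):
  R_brass = L/(kA) = 0.00835/(129·14.8) = 4.374×10^-6 K/W
  R_fibreglass batt = L/(kA) = 0.0989/(0.0391·14.8) = 0.1709 K/W
ΣR = 4.374×10^-6 + 0.1709 = 0.1709 K/W
Q = ΔT/ΣR = (-28.5 °C − 26.9 °C)/0.1709 = -324 W
(Negative Q ⇒ heat flows inward; heat gain = 324 W.)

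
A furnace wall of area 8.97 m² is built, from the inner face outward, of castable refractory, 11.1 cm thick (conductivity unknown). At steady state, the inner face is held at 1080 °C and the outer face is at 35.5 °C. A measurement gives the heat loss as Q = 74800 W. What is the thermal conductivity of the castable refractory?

k = 0.886 W/m·K

ΣR = ΔT/Q = |1080 − 35.5|/74800 = 0.01396 K/W
L/(kA) = 0.01396 ⇒ k = 0.111/(0.01396·8.97) = 0.886 W/m·K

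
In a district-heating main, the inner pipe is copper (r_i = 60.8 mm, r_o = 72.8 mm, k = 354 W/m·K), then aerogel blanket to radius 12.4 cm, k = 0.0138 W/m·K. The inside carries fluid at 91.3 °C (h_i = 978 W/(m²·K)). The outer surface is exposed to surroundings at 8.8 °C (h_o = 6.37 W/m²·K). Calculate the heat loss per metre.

Treat each layer as a resistance in series:
  R'_conv,in = 1/(2πr h) = 1/(2π·0.0608·978) = 0.002677 m·K/W
  R'_copper = ln(0.0728/0.0608)/(2πk) = 0.1801/(2π·354) = 8.098×10^-5 m·K/W
  R'_aerogel blanket = ln(0.124/0.0728)/(2πk) = 0.5326/(2π·0.0138) = 6.142 m·K/W
  R'_conv,out = 1/(2πr h) = 1/(2π·0.124·6.37) = 0.2015 m·K/W
ΣR = 0.002677 + 8.098×10^-5 + 6.142 + 0.2015 = 6.346 m·K/W
Q' = ΔT/ΣR = (91.3 °C − 8.8 °C)/6.346 = 13.0 W/m

Q' = 13.0 W/m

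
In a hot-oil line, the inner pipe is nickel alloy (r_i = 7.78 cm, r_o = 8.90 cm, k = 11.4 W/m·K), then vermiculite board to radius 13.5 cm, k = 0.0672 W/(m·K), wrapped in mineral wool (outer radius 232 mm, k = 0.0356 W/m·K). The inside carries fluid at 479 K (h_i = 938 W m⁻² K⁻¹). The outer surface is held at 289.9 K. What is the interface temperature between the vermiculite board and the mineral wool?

Series thermal resistances, inner to outer:
  R'_conv,in = 1/(2πr h) = 1/(2π·0.0778·938) = 0.002181 m·K/W
  R'_nickel alloy = ln(0.0890/0.0778)/(2πk) = 0.1345/(2π·11.4) = 0.001878 m·K/W
  R'_vermiculite board = ln(0.135/0.0890)/(2πk) = 0.4166/(2π·0.0672) = 0.9868 m·K/W
  R'_mineral wool = ln(0.232/0.135)/(2πk) = 0.5415/(2π·0.0356) = 2.421 m·K/W
ΣR = 0.002181 + 0.001878 + 0.9868 + 2.421 = 3.412 m·K/W
Q' = ΔT/ΣR = (479 K − 289.9 K)/3.412 = 55.42 W/m
From the inner boundary to the vermiculite board/mineral wool interface, ΣR_partial = 0.9909 m·K/W.
T_interface = T_in − Q'·ΣR_partial = 479 K − (55.42)(0.9909) = 424 K

T = 424 K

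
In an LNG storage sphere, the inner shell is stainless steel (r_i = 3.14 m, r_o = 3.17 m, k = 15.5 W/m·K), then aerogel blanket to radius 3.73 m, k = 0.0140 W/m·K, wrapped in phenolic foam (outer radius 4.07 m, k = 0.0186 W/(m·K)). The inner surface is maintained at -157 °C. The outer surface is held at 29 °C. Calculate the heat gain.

Q = 510 W

Treat each layer as a resistance in series:
  R_stainless steel = (1/3.14 − 1/3.17)/(4πk) = 0.003014/(4π·15.5) = 1.547×10^-5 K/W
  R_aerogel blanket = (1/3.17 − 1/3.73)/(4πk) = 0.04736/(4π·0.0140) = 0.2692 K/W
  R_phenolic foam = (1/3.73 − 1/4.07)/(4πk) = 0.02240/(4π·0.0186) = 0.09582 K/W
ΣR = 1.547×10^-5 + 0.2692 + 0.09582 = 0.3650 K/W
Q = ΔT/ΣR = (-157 °C − 29 °C)/0.3650 = -510 W
(Negative Q ⇒ heat flows inward; heat gain = 510 W.)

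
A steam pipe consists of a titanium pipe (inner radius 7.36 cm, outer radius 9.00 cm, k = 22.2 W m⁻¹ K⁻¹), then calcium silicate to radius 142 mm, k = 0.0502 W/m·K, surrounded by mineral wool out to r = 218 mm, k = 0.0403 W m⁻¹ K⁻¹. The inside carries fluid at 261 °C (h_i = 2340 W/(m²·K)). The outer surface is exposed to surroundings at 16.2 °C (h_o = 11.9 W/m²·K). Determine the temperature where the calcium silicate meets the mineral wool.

Resistance network (inner→outer):
  R'_conv,in = 1/(2πr h) = 1/(2π·0.0736·2340) = 9.241×10^-4 m·K/W
  R'_titanium = ln(0.0900/0.0736)/(2πk) = 0.2012/(2π·22.2) = 0.001442 m·K/W
  R'_calcium silicate = ln(0.142/0.0900)/(2πk) = 0.4560/(2π·0.0502) = 1.446 m·K/W
  R'_mineral wool = ln(0.218/0.142)/(2πk) = 0.4287/(2π·0.0403) = 1.693 m·K/W
  R'_conv,out = 1/(2πr h) = 1/(2π·0.218·11.9) = 0.06135 m·K/W
ΣR = 9.241×10^-4 + 0.001442 + 1.446 + 1.693 + 0.06135 = 3.203 m·K/W
Q' = ΔT/ΣR = (261 °C − 16.2 °C)/3.203 = 76.43 W/m
From the inner boundary to the calcium silicate/mineral wool interface, ΣR_partial = 1.448 m·K/W.
T_interface = T_in − Q'·ΣR_partial = 261 °C − (76.43)(1.448) = 150 °C

T = 150 °C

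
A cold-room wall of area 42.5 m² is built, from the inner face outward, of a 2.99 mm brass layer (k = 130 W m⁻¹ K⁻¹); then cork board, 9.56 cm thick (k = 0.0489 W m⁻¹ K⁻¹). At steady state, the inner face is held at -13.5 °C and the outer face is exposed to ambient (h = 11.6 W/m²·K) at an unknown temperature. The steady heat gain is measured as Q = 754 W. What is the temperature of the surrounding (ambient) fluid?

Series resistances:
  R_brass = L/(kA) = 0.00299/(130·42.5) = 5.412×10^-7 K/W
  R_cork board = L/(kA) = 0.0956/(0.0489·42.5) = 0.04600 K/W
  R_conv,out = 1/(hA) = 1/(11.6·42.5) = 0.002028 K/W
ΣR = 0.04803 K/W
ΔT = Q·ΣR = 754 × 0.04803 = 36.21 K
Heat flows inward, so T_out = T_in + ΔT = -13.5 + 36.21 = 22.7 °C

T_out = 22.7 °C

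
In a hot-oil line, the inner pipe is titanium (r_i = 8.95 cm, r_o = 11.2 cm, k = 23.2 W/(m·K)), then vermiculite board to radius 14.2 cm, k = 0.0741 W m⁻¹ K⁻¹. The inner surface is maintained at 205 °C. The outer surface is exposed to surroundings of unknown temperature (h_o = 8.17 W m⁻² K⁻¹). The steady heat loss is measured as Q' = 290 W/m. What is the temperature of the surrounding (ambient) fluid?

Sum the resistances:
  R'_titanium = ln(0.112/0.0895)/(2πk) = 0.2243/(2π·23.2) = 0.001538 m·K/W
  R'_vermiculite board = ln(0.142/0.112)/(2πk) = 0.2373/(2π·0.0741) = 0.5097 m·K/W
  R'_conv,out = 1/(2πr h) = 1/(2π·0.142·8.17) = 0.1372 m·K/W
ΣR = 0.6485 m·K/W
ΔT = Q'·ΣR = 290 × 0.6485 = 188.1 K
Heat flows outward, so T_out = T_in − ΔT = 205 − 188.1 = 16.9 °C

T_out = 16.9 °C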